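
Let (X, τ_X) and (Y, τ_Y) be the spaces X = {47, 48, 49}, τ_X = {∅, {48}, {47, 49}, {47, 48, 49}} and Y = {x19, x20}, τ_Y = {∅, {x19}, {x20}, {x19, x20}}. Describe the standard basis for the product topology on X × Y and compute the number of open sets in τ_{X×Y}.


Basis B = {∅ × ∅, {48} × {x19}, {48} × {x20}, {47, 49} × {x19}, {47, 49} × {x20}, {48} × {x19, x20}, {47, 48, 49} × {x19}, {47, 48, 49} × {x20}, {47, 49} × {x19, x20}, {47, 48, 49} × {x19, x20}}; |τ_{X×Y}| = 16.

Enumerate products U × V with U ∈ τ_X, V ∈ τ_Y (deduplicated):
  ∅ × ∅ = {} (∅)
  {48} × {x19} = {(48,x19)}
  {48} × {x20} = {(48,x20)}
  {47, 49} × {x19} = {(47,x19), (49,x19)}
  {47, 49} × {x20} = {(47,x20), (49,x20)}
  {48} × {x19, x20} = {(48,x19), (48,x20)}
  {47, 48, 49} × {x19} = {(47,x19), (48,x19), (49,x19)}
  {47, 48, 49} × {x20} = {(47,x20), (48,x20), (49,x20)}
  {47, 49} × {x19, x20} = {(47,x19), (47,x20), (49,x19), (49,x20)}
  {47, 48, 49} × {x19, x20} = {(47,x19), (47,x20), (48,x19), (48,x20), (49,x19), (49,x20)}
These 10 distinct sets form the basis B.
Close under arbitrary unions to get τ_{X×Y}; counting gives |τ_{X×Y}| = 16.


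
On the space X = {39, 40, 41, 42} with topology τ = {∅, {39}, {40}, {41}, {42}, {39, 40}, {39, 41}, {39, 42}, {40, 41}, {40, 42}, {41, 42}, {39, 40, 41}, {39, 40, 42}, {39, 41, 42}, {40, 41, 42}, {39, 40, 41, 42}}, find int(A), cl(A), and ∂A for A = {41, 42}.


int(A) = {41, 42}, cl(A) = {41, 42}, ∂A = ∅.

Closed sets in (X, τ) are complements of opens:
  closed(X, τ) = {∅, {39}, {40}, {41}, {42}, {39, 40}, {39, 41}, {39, 42}, {40, 41}, {40, 42}, {41, 42}, {39, 40, 41}, {39, 40, 42}, {39, 41, 42}, {40, 41, 42}, {39, 40, 41, 42}}.
int(A) = ⋃ {U ∈ τ : U ⊆ A}. Opens contained in A: ∅, {41}, {42}, {41, 42}.
Taking the union of these: int(A) = {41, 42}.
cl(A) = ⋂ {C closed : A ⊆ C}. Closed sets containing A: {41, 42}, {39, 41, 42}, {40, 41, 42}, {39, 40, 41, 42}.
Intersecting these: cl(A) = {41, 42}.
∂A = cl(A) ∖ int(A) = {41, 42} ∖ {41, 42} = ∅.


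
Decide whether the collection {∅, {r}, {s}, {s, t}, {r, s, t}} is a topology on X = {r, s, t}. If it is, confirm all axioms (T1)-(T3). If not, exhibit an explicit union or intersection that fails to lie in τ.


τ is NOT a topology on X.

Axiom (T1): ∅ ∈ τ? Yes; X ∈ τ? Yes.
Axiom (T2/T3): check pairwise unions and intersections of members of τ.
Counterexample for (T2): {r} ∪ {s} = {r, s} ∉ τ. Therefore τ is NOT a topology.


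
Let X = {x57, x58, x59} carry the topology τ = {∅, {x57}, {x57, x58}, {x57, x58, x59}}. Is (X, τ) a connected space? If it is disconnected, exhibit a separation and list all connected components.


(X, τ) is connected.

Find clopen sets (U ∈ τ with X ∖ U ∈ τ):
  U = ∅, X ∖ U = {x57, x58, x59} — both open, so U is clopen.
  U = {x57, x58, x59}, X ∖ U = ∅ — both open, so U is clopen.
Only trivial clopens (∅ and X) exist, so (X, τ) is connected.
Compute connected components by grouping points that agree on all clopens:
  component: {x57, x58, x59}


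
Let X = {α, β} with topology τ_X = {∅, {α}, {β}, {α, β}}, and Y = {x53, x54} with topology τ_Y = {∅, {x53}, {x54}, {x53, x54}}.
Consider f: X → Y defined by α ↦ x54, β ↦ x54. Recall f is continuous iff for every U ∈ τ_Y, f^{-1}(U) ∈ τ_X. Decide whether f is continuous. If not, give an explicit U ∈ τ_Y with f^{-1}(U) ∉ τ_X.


f IS continuous.

Compute f^{-1}(U) for each U ∈ τ_Y:
  U = ∅: f^{-1}(U) = ∅ ∈ τ_X ✓.
  U = {x53}: f^{-1}(U) = ∅ ∈ τ_X ✓.
  U = {x54}: f^{-1}(U) = {α, β} ∈ τ_X ✓.
  U = {x53, x54}: f^{-1}(U) = {α, β} ∈ τ_X ✓.
Every preimage lies in τ_X, so f IS continuous.


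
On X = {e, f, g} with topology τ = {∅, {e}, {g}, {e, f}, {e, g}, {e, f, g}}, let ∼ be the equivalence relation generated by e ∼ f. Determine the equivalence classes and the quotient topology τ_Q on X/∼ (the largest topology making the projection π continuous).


X/∼ = {[e=f], [g]}; |τ_Q| = 4.

Equivalence classes: [e=f], [g].
Quotient map π: X → X/∼ sends e ↦ [e=f], f ↦ [e=f], g ↦ [g].
For each subset V ⊆ X/∼, compute π^{-1}(V) ⊆ X and check whether π^{-1}(V) ∈ τ. V is open in τ_Q iff π^{-1}(V) ∈ τ.
  V = {}: π^{-1}(V) = ∅ ∈ τ ✓.
  V = {[e=f]}: π^{-1}(V) = {e, f} ∈ τ ✓.
  V = {[g]}: π^{-1}(V) = {g} ∈ τ ✓.
  V = {[e=f], [g]}: π^{-1}(V) = {e, f, g} ∈ τ ✓.
Open sets in the quotient: τ_Q = {{}, {[e=f]}, {[g]}, {[e=f], [g]}} (4 elements).


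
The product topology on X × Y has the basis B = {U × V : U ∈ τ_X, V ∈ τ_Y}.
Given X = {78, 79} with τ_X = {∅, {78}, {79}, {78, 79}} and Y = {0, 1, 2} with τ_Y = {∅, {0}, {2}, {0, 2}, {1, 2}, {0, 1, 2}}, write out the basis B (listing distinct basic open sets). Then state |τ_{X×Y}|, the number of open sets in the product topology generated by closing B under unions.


Basis B = {∅ × ∅, {78} × {0}, {78} × {2}, {79} × {0}, {79} × {2}, {78} × {0, 2}, {78, 79} × {0}, {78} × {1, 2}, {78, 79} × {2}, {79} × {0, 2}, {79} × {1, 2}, {78} × {0, 1, 2}, {79} × {0, 1, 2}, {78, 79} × {0, 2}, {78, 79} × {1, 2}, {78, 79} × {0, 1, 2}}; |τ_{X×Y}| = 36.

Enumerate products U × V with U ∈ τ_X, V ∈ τ_Y (deduplicated):
  ∅ × ∅ = {} (∅)
  {78} × {0} = {(78,0)}
  {78} × {2} = {(78,2)}
  {79} × {0} = {(79,0)}
  {79} × {2} = {(79,2)}
  {78} × {0, 2} = {(78,0), (78,2)}
  {78, 79} × {0} = {(78,0), (79,0)}
  {78} × {1, 2} = {(78,1), (78,2)}
  {78, 79} × {2} = {(78,2), (79,2)}
  {79} × {0, 2} = {(79,0), (79,2)}
  {79} × {1, 2} = {(79,1), (79,2)}
  {78} × {0, 1, 2} = {(78,0), (78,1), (78,2)}
  {79} × {0, 1, 2} = {(79,0), (79,1), (79,2)}
  {78, 79} × {0, 2} = {(78,0), (78,2), (79,0), (79,2)}
  {78, 79} × {1, 2} = {(78,1), (78,2), (79,1), (79,2)}
  {78, 79} × {0, 1, 2} = {(78,0), (78,1), (78,2), (79,0), (79,1), (79,2)}
These 16 distinct sets form the basis B.
Close under arbitrary unions to get τ_{X×Y}; counting gives |τ_{X×Y}| = 36.


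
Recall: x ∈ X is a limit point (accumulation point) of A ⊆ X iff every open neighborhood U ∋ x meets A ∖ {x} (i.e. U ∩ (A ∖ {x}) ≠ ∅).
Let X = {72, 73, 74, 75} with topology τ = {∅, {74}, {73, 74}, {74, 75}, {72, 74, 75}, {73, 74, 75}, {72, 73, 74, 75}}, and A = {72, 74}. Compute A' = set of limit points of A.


A' = {72, 73, 75}

For each x ∈ X, list the open sets U ∈ τ with x ∈ U, then check whether U ∩ (A ∖ {x}) ≠ ∅ for every such U.
  x = 72: opens ∋ x are {72, 74, 75}, {72, 73, 74, 75}; each meets A ∖ {72}, so x IS a limit point.
  x = 73: opens ∋ x are {73, 74}, {73, 74, 75}, {72, 73, 74, 75}; each meets A ∖ {73}, so x IS a limit point.
  x = 74: open {74} ∋ x has {74} ∩ (A ∖ {74}) = ∅, so x is NOT a limit point.
  x = 75: opens ∋ x are {74, 75}, {72, 74, 75}, {73, 74, 75}, {72, 73, 74, 75}; each meets A ∖ {75}, so x IS a limit point.
Collecting: A' = {72, 73, 75}.


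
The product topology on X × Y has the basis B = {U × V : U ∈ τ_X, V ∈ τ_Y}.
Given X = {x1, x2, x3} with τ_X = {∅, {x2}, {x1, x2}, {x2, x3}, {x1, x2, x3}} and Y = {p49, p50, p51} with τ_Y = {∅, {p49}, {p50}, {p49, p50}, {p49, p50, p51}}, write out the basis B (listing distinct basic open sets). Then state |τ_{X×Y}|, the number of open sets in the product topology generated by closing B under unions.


Basis B = {∅ × ∅, {x2} × {p49}, {x2} × {p50}, {x1, x2} × {p49}, {x1, x2} × {p50}, {x2} × {p49, p50}, {x2, x3} × {p49}, {x2, x3} × {p50}, {x1, x2, x3} × {p49}, {x1, x2, x3} × {p50}, {x2} × {p49, p50, p51}, {x1, x2} × {p49, p50}, {x2, x3} × {p49, p50}, {x1, x2} × {p49, p50, p51}, {x1, x2, x3} × {p49, p50}, {x2, x3} × {p49, p50, p51}, {x1, x2, x3} × {p49, p50, p51}}; |τ_{X×Y}| = 50.

Enumerate products U × V with U ∈ τ_X, V ∈ τ_Y (deduplicated):
  ∅ × ∅ = {} (∅)
  {x2} × {p49} = {(x2,p49)}
  {x2} × {p50} = {(x2,p50)}
  {x1, x2} × {p49} = {(x1,p49), (x2,p49)}
  {x1, x2} × {p50} = {(x1,p50), (x2,p50)}
  {x2} × {p49, p50} = {(x2,p49), (x2,p50)}
  {x2, x3} × {p49} = {(x2,p49), (x3,p49)}
  {x2, x3} × {p50} = {(x2,p50), (x3,p50)}
  {x1, x2, x3} × {p49} = {(x1,p49), (x2,p49), (x3,p49)}
  {x1, x2, x3} × {p50} = {(x1,p50), (x2,p50), (x3,p50)}
  {x2} × {p49, p50, p51} = {(x2,p49), (x2,p50), (x2,p51)}
  {x1, x2} × {p49, p50} = {(x1,p49), (x1,p50), (x2,p49), (x2,p50)}
  {x2, x3} × {p49, p50} = {(x2,p49), (x2,p50), (x3,p49), (x3,p50)}
  {x1, x2} × {p49, p50, p51} = {(x1,p49), (x1,p50), (x1,p51), (x2,p49), (x2,p50), (x2,p51)}
  {x1, x2, x3} × {p49, p50} = {(x1,p49), (x1,p50), (x2,p49), (x2,p50), (x3,p49), (x3,p50)}
  {x2, x3} × {p49, p50, p51} = {(x2,p49), (x2,p50), (x2,p51), (x3,p49), (x3,p50), (x3,p51)}
  {x1, x2, x3} × {p49, p50, p51} = {(x1,p49), (x1,p50), (x1,p51), (x2,p49), (x2,p50), (x2,p51), (x3,p49), (x3,p50), (x3,p51)}
These 17 distinct sets form the basis B.
Close under arbitrary unions to get τ_{X×Y}; counting gives |τ_{X×Y}| = 50.


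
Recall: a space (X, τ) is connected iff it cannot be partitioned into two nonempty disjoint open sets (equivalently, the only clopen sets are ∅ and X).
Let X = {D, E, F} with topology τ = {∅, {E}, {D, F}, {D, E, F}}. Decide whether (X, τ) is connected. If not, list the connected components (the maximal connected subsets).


(X, τ) is disconnected; components = [{E}, {D, F}].

Find clopen sets (U ∈ τ with X ∖ U ∈ τ):
  U = ∅, X ∖ U = {D, E, F} — both open, so U is clopen.
  U = {E}, X ∖ U = {D, F} — both open, so U is clopen.
  U = {D, F}, X ∖ U = {E} — both open, so U is clopen.
  U = {D, E, F}, X ∖ U = ∅ — both open, so U is clopen.
Nontrivial clopen(s) exist: e.g. {D, F}. So (X, τ) is disconnected.
Compute connected components by grouping points that agree on all clopens:
  component: {E}
  component: {D, F}


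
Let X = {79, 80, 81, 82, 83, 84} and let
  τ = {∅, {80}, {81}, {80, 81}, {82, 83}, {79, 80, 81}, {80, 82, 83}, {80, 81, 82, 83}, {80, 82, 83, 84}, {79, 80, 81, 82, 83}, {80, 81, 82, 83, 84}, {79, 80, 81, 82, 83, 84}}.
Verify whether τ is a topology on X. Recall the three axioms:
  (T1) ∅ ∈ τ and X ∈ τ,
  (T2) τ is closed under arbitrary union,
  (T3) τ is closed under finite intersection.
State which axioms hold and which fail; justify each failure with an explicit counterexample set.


τ is NOT a topology on X.

Axiom (T1): ∅ ∈ τ? Yes; X ∈ τ? Yes.
Axiom (T2/T3): check pairwise unions and intersections of members of τ.
Counterexample for (T2): {81} ∪ {82, 83} = {81, 82, 83} ∉ τ. Therefore τ is NOT a topology.


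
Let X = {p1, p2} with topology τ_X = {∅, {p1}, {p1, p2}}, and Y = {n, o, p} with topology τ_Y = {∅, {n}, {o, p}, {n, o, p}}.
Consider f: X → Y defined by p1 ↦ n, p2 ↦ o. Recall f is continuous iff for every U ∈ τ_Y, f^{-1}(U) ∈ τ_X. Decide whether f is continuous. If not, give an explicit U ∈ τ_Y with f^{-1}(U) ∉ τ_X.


f is NOT continuous.

Compute f^{-1}(U) for each U ∈ τ_Y:
  U = ∅: f^{-1}(U) = ∅ ∈ τ_X ✓.
  U = {n}: f^{-1}(U) = {p1} ∈ τ_X ✓.
  U = {o, p}: f^{-1}(U) = {p2} ∉ τ_X ✗.
  U = {n, o, p}: f^{-1}(U) = {p1, p2} ∈ τ_X ✓.
Found U = {o, p} with f^{-1}(U) = {p2} not in τ_X. Therefore f is NOT continuous.


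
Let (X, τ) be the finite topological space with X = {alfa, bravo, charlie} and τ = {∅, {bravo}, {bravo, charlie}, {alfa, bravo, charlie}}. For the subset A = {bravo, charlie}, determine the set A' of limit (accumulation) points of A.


A' = {alfa, charlie}

For each x ∈ X, list the open sets U ∈ τ with x ∈ U, then check whether U ∩ (A ∖ {x}) ≠ ∅ for every such U.
  x = alfa: opens ∋ x are {alfa, bravo, charlie}; each meets A ∖ {alfa}, so x IS a limit point.
  x = bravo: open {bravo} ∋ x has {bravo} ∩ (A ∖ {bravo}) = ∅, so x is NOT a limit point.
  x = charlie: opens ∋ x are {bravo, charlie}, {alfa, bravo, charlie}; each meets A ∖ {charlie}, so x IS a limit point.
Collecting: A' = {alfa, charlie}.


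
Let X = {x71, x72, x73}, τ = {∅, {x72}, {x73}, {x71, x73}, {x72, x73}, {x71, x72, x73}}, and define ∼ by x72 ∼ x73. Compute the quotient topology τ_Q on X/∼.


X/∼ = {[x71], [x72=x73]}; |τ_Q| = 3.

Equivalence classes: [x71], [x72=x73].
Quotient map π: X → X/∼ sends x71 ↦ [x71], x72 ↦ [x72=x73], x73 ↦ [x72=x73].
For each subset V ⊆ X/∼, compute π^{-1}(V) ⊆ X and check whether π^{-1}(V) ∈ τ. V is open in τ_Q iff π^{-1}(V) ∈ τ.
  V = {}: π^{-1}(V) = ∅ ∈ τ ✓.
  V = {[x71]}: π^{-1}(V) = {x71} ∉ τ ✗.
  V = {[x72=x73]}: π^{-1}(V) = {x72, x73} ∈ τ ✓.
  V = {[x71], [x72=x73]}: π^{-1}(V) = {x71, x72, x73} ∈ τ ✓.
Open sets in the quotient: τ_Q = {{}, {[x72=x73]}, {[x71], [x72=x73]}} (3 elements).


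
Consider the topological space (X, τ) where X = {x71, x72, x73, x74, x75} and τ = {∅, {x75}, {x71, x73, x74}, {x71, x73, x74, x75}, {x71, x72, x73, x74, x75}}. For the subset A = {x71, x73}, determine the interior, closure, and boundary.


int(A) = ∅, cl(A) = {x71, x72, x73, x74}, ∂A = {x71, x72, x73, x74}.

Closed sets in (X, τ) are complements of opens:
  closed(X, τ) = {∅, {x72}, {x72, x75}, {x71, x72, x73, x74}, {x71, x72, x73, x74, x75}}.
int(A) = ⋃ {U ∈ τ : U ⊆ A}. Opens contained in A: ∅.
Taking the union of these: int(A) = ∅.
cl(A) = ⋂ {C closed : A ⊆ C}. Closed sets containing A: {x71, x72, x73, x74}, {x71, x72, x73, x74, x75}.
Intersecting these: cl(A) = {x71, x72, x73, x74}.
∂A = cl(A) ∖ int(A) = {x71, x72, x73, x74} ∖ ∅ = {x71, x72, x73, x74}.


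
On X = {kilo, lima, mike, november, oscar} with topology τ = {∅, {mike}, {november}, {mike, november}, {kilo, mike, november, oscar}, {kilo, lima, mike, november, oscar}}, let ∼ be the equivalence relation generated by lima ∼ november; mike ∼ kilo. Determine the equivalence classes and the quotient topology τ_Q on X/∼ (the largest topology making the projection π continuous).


X/∼ = {[kilo=mike], [lima=november], [oscar]}; |τ_Q| = 2.

Equivalence classes: [kilo=mike], [lima=november], [oscar].
Quotient map π: X → X/∼ sends kilo ↦ [kilo=mike], lima ↦ [lima=november], mike ↦ [kilo=mike], november ↦ [lima=november], oscar ↦ [oscar].
For each subset V ⊆ X/∼, compute π^{-1}(V) ⊆ X and check whether π^{-1}(V) ∈ τ. V is open in τ_Q iff π^{-1}(V) ∈ τ.
  V = {}: π^{-1}(V) = ∅ ∈ τ ✓.
  V = {[kilo=mike]}: π^{-1}(V) = {kilo, mike} ∉ τ ✗.
  V = {[lima=november]}: π^{-1}(V) = {lima, november} ∉ τ ✗.
  V = {[kilo=mike], [lima=november]}: π^{-1}(V) = {kilo, lima, mike, november} ∉ τ ✗.
  V = {[oscar]}: π^{-1}(V) = {oscar} ∉ τ ✗.
  V = {[kilo=mike], [oscar]}: π^{-1}(V) = {kilo, mike, oscar} ∉ τ ✗.
  V = {[lima=november], [oscar]}: π^{-1}(V) = {lima, november, oscar} ∉ τ ✗.
  V = {[kilo=mike], [lima=november], [oscar]}: π^{-1}(V) = {kilo, lima, mike, november, oscar} ∈ τ ✓.
Open sets in the quotient: τ_Q = {{}, {[kilo=mike], [lima=november], [oscar]}} (2 elements).


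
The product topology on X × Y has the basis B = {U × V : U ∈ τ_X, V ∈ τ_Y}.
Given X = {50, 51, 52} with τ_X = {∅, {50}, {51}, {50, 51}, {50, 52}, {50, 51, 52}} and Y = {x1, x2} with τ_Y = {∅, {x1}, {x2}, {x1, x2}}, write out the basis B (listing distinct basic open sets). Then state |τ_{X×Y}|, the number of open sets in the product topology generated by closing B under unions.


Basis B = {∅ × ∅, {50} × {x1}, {50} × {x2}, {51} × {x1}, {51} × {x2}, {50} × {x1, x2}, {50, 51} × {x1}, {50, 52} × {x1}, {50, 51} × {x2}, {50, 52} × {x2}, {51} × {x1, x2}, {50, 51, 52} × {x1}, {50, 51, 52} × {x2}, {50, 51} × {x1, x2}, {50, 52} × {x1, x2}, {50, 51, 52} × {x1, x2}}; |τ_{X×Y}| = 36.

Enumerate products U × V with U ∈ τ_X, V ∈ τ_Y (deduplicated):
  ∅ × ∅ = {} (∅)
  {50} × {x1} = {(50,x1)}
  {50} × {x2} = {(50,x2)}
  {51} × {x1} = {(51,x1)}
  {51} × {x2} = {(51,x2)}
  {50} × {x1, x2} = {(50,x1), (50,x2)}
  {50, 51} × {x1} = {(50,x1), (51,x1)}
  {50, 52} × {x1} = {(50,x1), (52,x1)}
  {50, 51} × {x2} = {(50,x2), (51,x2)}
  {50, 52} × {x2} = {(50,x2), (52,x2)}
  {51} × {x1, x2} = {(51,x1), (51,x2)}
  {50, 51, 52} × {x1} = {(50,x1), (51,x1), (52,x1)}
  {50, 51, 52} × {x2} = {(50,x2), (51,x2), (52,x2)}
  {50, 51} × {x1, x2} = {(50,x1), (50,x2), (51,x1), (51,x2)}
  {50, 52} × {x1, x2} = {(50,x1), (50,x2), (52,x1), (52,x2)}
  {50, 51, 52} × {x1, x2} = {(50,x1), (50,x2), (51,x1), (51,x2), (52,x1), (52,x2)}
These 16 distinct sets form the basis B.
Close under arbitrary unions to get τ_{X×Y}; counting gives |τ_{X×Y}| = 36.


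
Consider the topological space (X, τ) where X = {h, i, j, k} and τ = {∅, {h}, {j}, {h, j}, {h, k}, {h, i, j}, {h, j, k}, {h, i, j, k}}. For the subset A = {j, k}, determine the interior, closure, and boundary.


int(A) = {j}, cl(A) = {i, j, k}, ∂A = {i, k}.

Closed sets in (X, τ) are complements of opens:
  closed(X, τ) = {∅, {i}, {k}, {i, j}, {i, k}, {h, i, k}, {i, j, k}, {h, i, j, k}}.
int(A) = ⋃ {U ∈ τ : U ⊆ A}. Opens contained in A: ∅, {j}.
Taking the union of these: int(A) = {j}.
cl(A) = ⋂ {C closed : A ⊆ C}. Closed sets containing A: {i, j, k}, {h, i, j, k}.
Intersecting these: cl(A) = {i, j, k}.
∂A = cl(A) ∖ int(A) = {i, j, k} ∖ {j} = {i, k}.


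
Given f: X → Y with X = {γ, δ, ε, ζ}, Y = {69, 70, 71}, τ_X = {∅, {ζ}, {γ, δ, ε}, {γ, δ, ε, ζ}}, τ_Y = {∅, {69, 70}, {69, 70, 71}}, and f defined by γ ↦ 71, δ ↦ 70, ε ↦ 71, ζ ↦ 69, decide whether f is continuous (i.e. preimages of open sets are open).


f is NOT continuous.

Compute f^{-1}(U) for each U ∈ τ_Y:
  U = ∅: f^{-1}(U) = ∅ ∈ τ_X ✓.
  U = {69, 70}: f^{-1}(U) = {δ, ζ} ∉ τ_X ✗.
  U = {69, 70, 71}: f^{-1}(U) = {γ, δ, ε, ζ} ∈ τ_X ✓.
Found U = {69, 70} with f^{-1}(U) = {δ, ζ} not in τ_X. Therefore f is NOT continuous.


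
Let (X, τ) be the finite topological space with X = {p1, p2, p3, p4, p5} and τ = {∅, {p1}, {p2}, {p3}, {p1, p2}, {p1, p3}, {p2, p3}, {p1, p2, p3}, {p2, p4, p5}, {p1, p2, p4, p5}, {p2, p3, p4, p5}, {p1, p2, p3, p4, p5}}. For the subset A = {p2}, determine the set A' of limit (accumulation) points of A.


A' = {p4, p5}

For each x ∈ X, list the open sets U ∈ τ with x ∈ U, then check whether U ∩ (A ∖ {x}) ≠ ∅ for every such U.
  x = p1: open {p1} ∋ x has {p1} ∩ (A ∖ {p1}) = ∅, so x is NOT a limit point.
  x = p2: open {p2} ∋ x has {p2} ∩ (A ∖ {p2}) = ∅, so x is NOT a limit point.
  x = p3: open {p3} ∋ x has {p3} ∩ (A ∖ {p3}) = ∅, so x is NOT a limit point.
  x = p4: opens ∋ x are {p2, p4, p5}, {p1, p2, p4, p5}, {p2, p3, p4, p5}, {p1, p2, p3, p4, p5}; each meets A ∖ {p4}, so x IS a limit point.
  x = p5: opens ∋ x are {p2, p4, p5}, {p1, p2, p4, p5}, {p2, p3, p4, p5}, {p1, p2, p3, p4, p5}; each meets A ∖ {p5}, so x IS a limit point.
Collecting: A' = {p4, p5}.


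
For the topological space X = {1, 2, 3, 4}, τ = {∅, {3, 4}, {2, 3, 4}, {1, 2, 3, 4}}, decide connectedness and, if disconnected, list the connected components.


(X, τ) is connected.

Find clopen sets (U ∈ τ with X ∖ U ∈ τ):
  U = ∅, X ∖ U = {1, 2, 3, 4} — both open, so U is clopen.
  U = {1, 2, 3, 4}, X ∖ U = ∅ — both open, so U is clopen.
Only trivial clopens (∅ and X) exist, so (X, τ) is connected.
Compute connected components by grouping points that agree on all clopens:
  component: {1, 2, 3, 4}


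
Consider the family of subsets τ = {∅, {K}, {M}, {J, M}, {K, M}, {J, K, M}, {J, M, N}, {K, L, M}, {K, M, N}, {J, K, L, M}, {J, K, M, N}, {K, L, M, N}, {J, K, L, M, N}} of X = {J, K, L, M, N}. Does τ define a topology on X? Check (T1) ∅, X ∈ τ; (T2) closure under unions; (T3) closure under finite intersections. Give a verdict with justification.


τ is NOT a topology on X.

Axiom (T1): ∅ ∈ τ? Yes; X ∈ τ? Yes.
Axiom (T2/T3): check pairwise unions and intersections of members of τ.
Counterexample for (T3): {J, M, N} ∩ {K, M, N} = {M, N} ∉ τ. Therefore τ is NOT a topology.


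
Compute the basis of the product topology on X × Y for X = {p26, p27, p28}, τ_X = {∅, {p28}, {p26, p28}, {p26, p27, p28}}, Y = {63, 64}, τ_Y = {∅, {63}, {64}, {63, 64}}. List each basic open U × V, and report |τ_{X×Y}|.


Basis B = {∅ × ∅, {p28} × {63}, {p28} × {64}, {p26, p28} × {63}, {p26, p28} × {64}, {p28} × {63, 64}, {p26, p27, p28} × {63}, {p26, p27, p28} × {64}, {p26, p28} × {63, 64}, {p26, p27, p28} × {63, 64}}; |τ_{X×Y}| = 16.

Enumerate products U × V with U ∈ τ_X, V ∈ τ_Y (deduplicated):
  ∅ × ∅ = {} (∅)
  {p28} × {63} = {(p28,63)}
  {p28} × {64} = {(p28,64)}
  {p26, p28} × {63} = {(p26,63), (p28,63)}
  {p26, p28} × {64} = {(p26,64), (p28,64)}
  {p28} × {63, 64} = {(p28,63), (p28,64)}
  {p26, p27, p28} × {63} = {(p26,63), (p27,63), (p28,63)}
  {p26, p27, p28} × {64} = {(p26,64), (p27,64), (p28,64)}
  {p26, p28} × {63, 64} = {(p26,63), (p26,64), (p28,63), (p28,64)}
  {p26, p27, p28} × {63, 64} = {(p26,63), (p26,64), (p27,63), (p27,64), (p28,63), (p28,64)}
These 10 distinct sets form the basis B.
Close under arbitrary unions to get τ_{X×Y}; counting gives |τ_{X×Y}| = 16.


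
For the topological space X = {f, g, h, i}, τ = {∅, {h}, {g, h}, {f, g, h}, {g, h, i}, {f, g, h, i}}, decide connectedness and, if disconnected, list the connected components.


(X, τ) is connected.

Find clopen sets (U ∈ τ with X ∖ U ∈ τ):
  U = ∅, X ∖ U = {f, g, h, i} — both open, so U is clopen.
  U = {f, g, h, i}, X ∖ U = ∅ — both open, so U is clopen.
Only trivial clopens (∅ and X) exist, so (X, τ) is connected.
Compute connected components by grouping points that agree on all clopens:
  component: {f, g, h, i}


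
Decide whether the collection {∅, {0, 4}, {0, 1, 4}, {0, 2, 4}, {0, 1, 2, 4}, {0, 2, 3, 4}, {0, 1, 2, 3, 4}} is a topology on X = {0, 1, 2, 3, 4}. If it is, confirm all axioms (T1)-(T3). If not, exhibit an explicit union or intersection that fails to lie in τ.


τ IS a topology on X.

Axiom (T1): ∅ ∈ τ? Yes; X ∈ τ? Yes.
Axiom (T2/T3): check pairwise unions and intersections of members of τ.
All pairwise intersections and unions checked — each lies in τ. Therefore τ satisfies (T1), (T2), (T3): it IS a topology on X.


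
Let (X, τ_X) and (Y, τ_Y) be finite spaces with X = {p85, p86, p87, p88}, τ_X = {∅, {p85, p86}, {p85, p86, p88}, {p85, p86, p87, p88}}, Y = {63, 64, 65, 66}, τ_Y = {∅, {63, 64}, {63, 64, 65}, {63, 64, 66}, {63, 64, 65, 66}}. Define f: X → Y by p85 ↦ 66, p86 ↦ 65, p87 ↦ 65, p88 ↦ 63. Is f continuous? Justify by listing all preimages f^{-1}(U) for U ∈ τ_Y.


f is NOT continuous.

Compute f^{-1}(U) for each U ∈ τ_Y:
  U = ∅: f^{-1}(U) = ∅ ∈ τ_X ✓.
  U = {63, 64}: f^{-1}(U) = {p88} ∉ τ_X ✗.
  U = {63, 64, 65}: f^{-1}(U) = {p86, p87, p88} ∉ τ_X ✗.
  U = {63, 64, 66}: f^{-1}(U) = {p85, p88} ∉ τ_X ✗.
  U = {63, 64, 65, 66}: f^{-1}(U) = {p85, p86, p87, p88} ∈ τ_X ✓.
Found U = {63, 64} with f^{-1}(U) = {p88} not in τ_X. Therefore f is NOT continuous.


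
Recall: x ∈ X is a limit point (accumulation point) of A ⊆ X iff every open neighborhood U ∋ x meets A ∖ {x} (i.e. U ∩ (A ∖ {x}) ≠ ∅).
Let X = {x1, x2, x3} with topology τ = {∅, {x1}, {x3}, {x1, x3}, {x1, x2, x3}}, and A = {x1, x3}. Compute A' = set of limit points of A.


A' = {x2}

For each x ∈ X, list the open sets U ∈ τ with x ∈ U, then check whether U ∩ (A ∖ {x}) ≠ ∅ for every such U.
  x = x1: open {x1} ∋ x has {x1} ∩ (A ∖ {x1}) = ∅, so x is NOT a limit point.
  x = x2: opens ∋ x are {x1, x2, x3}; each meets A ∖ {x2}, so x IS a limit point.
  x = x3: open {x3} ∋ x has {x3} ∩ (A ∖ {x3}) = ∅, so x is NOT a limit point.
Collecting: A' = {x2}.


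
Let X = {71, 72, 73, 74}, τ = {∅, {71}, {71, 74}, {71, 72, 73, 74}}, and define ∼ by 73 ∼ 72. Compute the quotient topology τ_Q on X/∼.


X/∼ = {[71], [72=73], [74]}; |τ_Q| = 4.

Equivalence classes: [71], [72=73], [74].
Quotient map π: X → X/∼ sends 71 ↦ [71], 72 ↦ [72=73], 73 ↦ [72=73], 74 ↦ [74].
For each subset V ⊆ X/∼, compute π^{-1}(V) ⊆ X and check whether π^{-1}(V) ∈ τ. V is open in τ_Q iff π^{-1}(V) ∈ τ.
  V = {}: π^{-1}(V) = ∅ ∈ τ ✓.
  V = {[71]}: π^{-1}(V) = {71} ∈ τ ✓.
  V = {[72=73]}: π^{-1}(V) = {72, 73} ∉ τ ✗.
  V = {[71], [72=73]}: π^{-1}(V) = {71, 72, 73} ∉ τ ✗.
  V = {[74]}: π^{-1}(V) = {74} ∉ τ ✗.
  V = {[71], [74]}: π^{-1}(V) = {71, 74} ∈ τ ✓.
  V = {[72=73], [74]}: π^{-1}(V) = {72, 73, 74} ∉ τ ✗.
  V = {[71], [72=73], [74]}: π^{-1}(V) = {71, 72, 73, 74} ∈ τ ✓.
Open sets in the quotient: τ_Q = {{}, {[71]}, {[71], [74]}, {[71], [72=73], [74]}} (4 elements).


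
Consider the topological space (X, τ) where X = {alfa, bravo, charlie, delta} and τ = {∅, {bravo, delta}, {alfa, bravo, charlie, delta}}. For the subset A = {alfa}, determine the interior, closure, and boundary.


int(A) = ∅, cl(A) = {alfa, charlie}, ∂A = {alfa, charlie}.

Closed sets in (X, τ) are complements of opens:
  closed(X, τ) = {∅, {alfa, charlie}, {alfa, bravo, charlie, delta}}.
int(A) = ⋃ {U ∈ τ : U ⊆ A}. Opens contained in A: ∅.
Taking the union of these: int(A) = ∅.
cl(A) = ⋂ {C closed : A ⊆ C}. Closed sets containing A: {alfa, charlie}, {alfa, bravo, charlie, delta}.
Intersecting these: cl(A) = {alfa, charlie}.
∂A = cl(A) ∖ int(A) = {alfa, charlie} ∖ ∅ = {alfa, charlie}.


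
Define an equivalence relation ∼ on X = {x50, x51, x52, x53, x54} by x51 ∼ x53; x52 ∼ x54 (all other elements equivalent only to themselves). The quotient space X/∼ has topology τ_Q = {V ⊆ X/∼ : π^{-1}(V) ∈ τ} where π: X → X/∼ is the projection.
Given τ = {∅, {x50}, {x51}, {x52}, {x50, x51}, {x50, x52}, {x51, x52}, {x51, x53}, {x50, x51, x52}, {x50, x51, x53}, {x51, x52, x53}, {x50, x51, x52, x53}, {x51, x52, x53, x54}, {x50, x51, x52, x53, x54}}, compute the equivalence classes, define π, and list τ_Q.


X/∼ = {[x50], [x51=x53], [x52=x54]}; |τ_Q| = 6.

Equivalence classes: [x50], [x51=x53], [x52=x54].
Quotient map π: X → X/∼ sends x50 ↦ [x50], x51 ↦ [x51=x53], x52 ↦ [x52=x54], x53 ↦ [x51=x53], x54 ↦ [x52=x54].
For each subset V ⊆ X/∼, compute π^{-1}(V) ⊆ X and check whether π^{-1}(V) ∈ τ. V is open in τ_Q iff π^{-1}(V) ∈ τ.
  V = {}: π^{-1}(V) = ∅ ∈ τ ✓.
  V = {[x50]}: π^{-1}(V) = {x50} ∈ τ ✓.
  V = {[x51=x53]}: π^{-1}(V) = {x51, x53} ∈ τ ✓.
  V = {[x50], [x51=x53]}: π^{-1}(V) = {x50, x51, x53} ∈ τ ✓.
  V = {[x52=x54]}: π^{-1}(V) = {x52, x54} ∉ τ ✗.
  V = {[x50], [x52=x54]}: π^{-1}(V) = {x50, x52, x54} ∉ τ ✗.
  V = {[x51=x53], [x52=x54]}: π^{-1}(V) = {x51, x52, x53, x54} ∈ τ ✓.
  V = {[x50], [x51=x53], [x52=x54]}: π^{-1}(V) = {x50, x51, x52, x53, x54} ∈ τ ✓.
Open sets in the quotient: τ_Q = {{}, {[x50]}, {[x51=x53]}, {[x50], [x51=x53]}, {[x51=x53], [x52=x54]}, {[x50], [x51=x53], [x52=x54]}} (6 elements).


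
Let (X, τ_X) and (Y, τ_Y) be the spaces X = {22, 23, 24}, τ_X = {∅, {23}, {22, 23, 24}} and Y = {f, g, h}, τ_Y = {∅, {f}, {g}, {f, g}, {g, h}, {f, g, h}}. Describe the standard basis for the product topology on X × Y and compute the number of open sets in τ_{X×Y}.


Basis B = {∅ × ∅, {23} × {f}, {23} × {g}, {23} × {f, g}, {23} × {g, h}, {22, 23, 24} × {f}, {22, 23, 24} × {g}, {23} × {f, g, h}, {22, 23, 24} × {f, g}, {22, 23, 24} × {g, h}, {22, 23, 24} × {f, g, h}}; |τ_{X×Y}| = 18.

Enumerate products U × V with U ∈ τ_X, V ∈ τ_Y (deduplicated):
  ∅ × ∅ = {} (∅)
  {23} × {f} = {(23,f)}
  {23} × {g} = {(23,g)}
  {23} × {f, g} = {(23,f), (23,g)}
  {23} × {g, h} = {(23,g), (23,h)}
  {22, 23, 24} × {f} = {(22,f), (23,f), (24,f)}
  {22, 23, 24} × {g} = {(22,g), (23,g), (24,g)}
  {23} × {f, g, h} = {(23,f), (23,g), (23,h)}
  {22, 23, 24} × {f, g} = {(22,f), (22,g), (23,f), (23,g), (24,f), (24,g)}
  {22, 23, 24} × {g, h} = {(22,g), (22,h), (23,g), (23,h), (24,g), (24,h)}
  {22, 23, 24} × {f, g, h} = {(22,f), (22,g), (22,h), (23,f), (23,g), (23,h), (24,f), (24,g), (24,h)}
These 11 distinct sets form the basis B.
Close under arbitrary unions to get τ_{X×Y}; counting gives |τ_{X×Y}| = 18.


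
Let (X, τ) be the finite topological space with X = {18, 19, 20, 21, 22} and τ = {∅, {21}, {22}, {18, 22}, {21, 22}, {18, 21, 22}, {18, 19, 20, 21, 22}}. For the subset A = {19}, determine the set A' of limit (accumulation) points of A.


A' = {20}

For each x ∈ X, list the open sets U ∈ τ with x ∈ U, then check whether U ∩ (A ∖ {x}) ≠ ∅ for every such U.
  x = 18: open {18, 22} ∋ x has {18, 22} ∩ (A ∖ {18}) = ∅, so x is NOT a limit point.
  x = 19: open {18, 19, 20, 21, 22} ∋ x has {18, 19, 20, 21, 22} ∩ (A ∖ {19}) = ∅, so x is NOT a limit point.
  x = 20: opens ∋ x are {18, 19, 20, 21, 22}; each meets A ∖ {20}, so x IS a limit point.
  x = 21: open {21} ∋ x has {21} ∩ (A ∖ {21}) = ∅, so x is NOT a limit point.
  x = 22: open {22} ∋ x has {22} ∩ (A ∖ {22}) = ∅, so x is NOT a limit point.
Collecting: A' = {20}.


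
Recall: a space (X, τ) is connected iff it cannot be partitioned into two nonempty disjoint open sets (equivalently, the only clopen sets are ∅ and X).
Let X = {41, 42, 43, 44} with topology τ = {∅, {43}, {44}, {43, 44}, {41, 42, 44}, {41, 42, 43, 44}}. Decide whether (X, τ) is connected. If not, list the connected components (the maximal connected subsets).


(X, τ) is disconnected; components = [{43}, {41, 42, 44}].

Find clopen sets (U ∈ τ with X ∖ U ∈ τ):
  U = ∅, X ∖ U = {41, 42, 43, 44} — both open, so U is clopen.
  U = {43}, X ∖ U = {41, 42, 44} — both open, so U is clopen.
  U = {41, 42, 44}, X ∖ U = {43} — both open, so U is clopen.
  U = {41, 42, 43, 44}, X ∖ U = ∅ — both open, so U is clopen.
Nontrivial clopen(s) exist: e.g. {41, 42, 44}. So (X, τ) is disconnected.
Compute connected components by grouping points that agree on all clopens:
  component: {43}
  component: {41, 42, 44}


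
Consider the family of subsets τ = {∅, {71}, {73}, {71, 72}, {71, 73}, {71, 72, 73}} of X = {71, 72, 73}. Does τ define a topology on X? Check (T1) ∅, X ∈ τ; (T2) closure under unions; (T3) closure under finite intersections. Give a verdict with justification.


τ IS a topology on X.

Axiom (T1): ∅ ∈ τ? Yes; X ∈ τ? Yes.
Axiom (T2/T3): check pairwise unions and intersections of members of τ.
All pairwise intersections and unions checked — each lies in τ. Therefore τ satisfies (T1), (T2), (T3): it IS a topology on X.


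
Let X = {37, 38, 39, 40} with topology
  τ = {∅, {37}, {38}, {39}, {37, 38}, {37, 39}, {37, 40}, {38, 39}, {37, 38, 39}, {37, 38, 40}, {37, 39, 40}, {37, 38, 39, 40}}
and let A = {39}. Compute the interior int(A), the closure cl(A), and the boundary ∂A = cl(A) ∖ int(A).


int(A) = {39}, cl(A) = {39}, ∂A = ∅.

Closed sets in (X, τ) are complements of opens:
  closed(X, τ) = {∅, {38}, {39}, {40}, {37, 40}, {38, 39}, {38, 40}, {39, 40}, {37, 38, 40}, {37, 39, 40}, {38, 39, 40}, {37, 38, 39, 40}}.
int(A) = ⋃ {U ∈ τ : U ⊆ A}. Opens contained in A: ∅, {39}.
Taking the union of these: int(A) = {39}.
cl(A) = ⋂ {C closed : A ⊆ C}. Closed sets containing A: {39}, {38, 39}, {39, 40}, {37, 39, 40}, {38, 39, 40}, {37, 38, 39, 40}.
Intersecting these: cl(A) = {39}.
∂A = cl(A) ∖ int(A) = {39} ∖ {39} = ∅.


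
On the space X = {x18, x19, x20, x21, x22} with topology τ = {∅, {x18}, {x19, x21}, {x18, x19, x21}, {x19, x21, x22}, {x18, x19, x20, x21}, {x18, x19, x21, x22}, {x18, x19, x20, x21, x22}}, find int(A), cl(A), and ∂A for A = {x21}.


int(A) = ∅, cl(A) = {x19, x20, x21, x22}, ∂A = {x19, x20, x21, x22}.

Closed sets in (X, τ) are complements of opens:
  closed(X, τ) = {∅, {x20}, {x22}, {x18, x20}, {x20, x22}, {x18, x20, x22}, {x19, x20, x21, x22}, {x18, x19, x20, x21, x22}}.
int(A) = ⋃ {U ∈ τ : U ⊆ A}. Opens contained in A: ∅.
Taking the union of these: int(A) = ∅.
cl(A) = ⋂ {C closed : A ⊆ C}. Closed sets containing A: {x19, x20, x21, x22}, {x18, x19, x20, x21, x22}.
Intersecting these: cl(A) = {x19, x20, x21, x22}.
∂A = cl(A) ∖ int(A) = {x19, x20, x21, x22} ∖ ∅ = {x19, x20, x21, x22}.


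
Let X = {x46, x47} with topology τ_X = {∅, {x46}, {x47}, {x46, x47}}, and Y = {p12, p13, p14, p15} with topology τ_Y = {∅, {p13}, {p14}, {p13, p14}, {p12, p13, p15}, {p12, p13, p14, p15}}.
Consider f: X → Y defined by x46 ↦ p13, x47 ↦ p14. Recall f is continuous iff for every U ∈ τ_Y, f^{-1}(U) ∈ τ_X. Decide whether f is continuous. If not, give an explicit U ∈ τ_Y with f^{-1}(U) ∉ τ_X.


f IS continuous.

Compute f^{-1}(U) for each U ∈ τ_Y:
  U = ∅: f^{-1}(U) = ∅ ∈ τ_X ✓.
  U = {p13}: f^{-1}(U) = {x46} ∈ τ_X ✓.
  U = {p14}: f^{-1}(U) = {x47} ∈ τ_X ✓.
  U = {p13, p14}: f^{-1}(U) = {x46, x47} ∈ τ_X ✓.
  U = {p12, p13, p15}: f^{-1}(U) = {x46} ∈ τ_X ✓.
  U = {p12, p13, p14, p15}: f^{-1}(U) = {x46, x47} ∈ τ_X ✓.
Every preimage lies in τ_X, so f IS continuous.


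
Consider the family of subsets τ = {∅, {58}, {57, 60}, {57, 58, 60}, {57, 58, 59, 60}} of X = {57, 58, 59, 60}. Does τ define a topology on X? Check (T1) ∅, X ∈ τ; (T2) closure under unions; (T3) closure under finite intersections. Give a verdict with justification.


τ IS a topology on X.

Axiom (T1): ∅ ∈ τ? Yes; X ∈ τ? Yes.
Axiom (T2/T3): check pairwise unions and intersections of members of τ.
All pairwise intersections and unions checked — each lies in τ. Therefore τ satisfies (T1), (T2), (T3): it IS a topology on X.


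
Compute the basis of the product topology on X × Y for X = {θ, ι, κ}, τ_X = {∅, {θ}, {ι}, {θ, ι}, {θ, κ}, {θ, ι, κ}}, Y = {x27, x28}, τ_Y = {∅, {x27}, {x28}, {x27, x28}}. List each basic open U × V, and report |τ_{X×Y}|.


Basis B = {∅ × ∅, {θ} × {x27}, {θ} × {x28}, {ι} × {x27}, {ι} × {x28}, {θ} × {x27, x28}, {θ, ι} × {x27}, {θ, κ} × {x27}, {θ, ι} × {x28}, {θ, κ} × {x28}, {ι} × {x27, x28}, {θ, ι, κ} × {x27}, {θ, ι, κ} × {x28}, {θ, ι} × {x27, x28}, {θ, κ} × {x27, x28}, {θ, ι, κ} × {x27, x28}}; |τ_{X×Y}| = 36.

Enumerate products U × V with U ∈ τ_X, V ∈ τ_Y (deduplicated):
  ∅ × ∅ = {} (∅)
  {θ} × {x27} = {(θ,x27)}
  {θ} × {x28} = {(θ,x28)}
  {ι} × {x27} = {(ι,x27)}
  {ι} × {x28} = {(ι,x28)}
  {θ} × {x27, x28} = {(θ,x27), (θ,x28)}
  {θ, ι} × {x27} = {(θ,x27), (ι,x27)}
  {θ, κ} × {x27} = {(θ,x27), (κ,x27)}
  {θ, ι} × {x28} = {(θ,x28), (ι,x28)}
  {θ, κ} × {x28} = {(θ,x28), (κ,x28)}
  {ι} × {x27, x28} = {(ι,x27), (ι,x28)}
  {θ, ι, κ} × {x27} = {(θ,x27), (ι,x27), (κ,x27)}
  {θ, ι, κ} × {x28} = {(θ,x28), (ι,x28), (κ,x28)}
  {θ, ι} × {x27, x28} = {(θ,x27), (θ,x28), (ι,x27), (ι,x28)}
  {θ, κ} × {x27, x28} = {(θ,x27), (θ,x28), (κ,x27), (κ,x28)}
  {θ, ι, κ} × {x27, x28} = {(θ,x27), (θ,x28), (ι,x27), (ι,x28), (κ,x27), (κ,x28)}
These 16 distinct sets form the basis B.
Close under arbitrary unions to get τ_{X×Y}; counting gives |τ_{X×Y}| = 36.


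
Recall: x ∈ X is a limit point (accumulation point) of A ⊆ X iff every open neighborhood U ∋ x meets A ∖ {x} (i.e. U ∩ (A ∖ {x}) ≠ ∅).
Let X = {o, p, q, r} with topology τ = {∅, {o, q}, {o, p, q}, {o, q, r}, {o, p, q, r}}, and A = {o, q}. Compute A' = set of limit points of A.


A' = {o, p, q, r}

For each x ∈ X, list the open sets U ∈ τ with x ∈ U, then check whether U ∩ (A ∖ {x}) ≠ ∅ for every such U.
  x = o: opens ∋ x are {o, q}, {o, p, q}, {o, q, r}, {o, p, q, r}; each meets A ∖ {o}, so x IS a limit point.
  x = p: opens ∋ x are {o, p, q}, {o, p, q, r}; each meets A ∖ {p}, so x IS a limit point.
  x = q: opens ∋ x are {o, q}, {o, p, q}, {o, q, r}, {o, p, q, r}; each meets A ∖ {q}, so x IS a limit point.
  x = r: opens ∋ x are {o, q, r}, {o, p, q, r}; each meets A ∖ {r}, so x IS a limit point.
Collecting: A' = {o, p, q, r}.


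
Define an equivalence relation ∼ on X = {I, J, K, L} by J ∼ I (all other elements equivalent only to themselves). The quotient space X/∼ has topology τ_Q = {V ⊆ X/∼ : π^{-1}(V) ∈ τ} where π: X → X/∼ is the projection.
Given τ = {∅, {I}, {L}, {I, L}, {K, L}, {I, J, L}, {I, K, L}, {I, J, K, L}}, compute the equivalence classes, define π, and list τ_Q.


X/∼ = {[I=J], [K], [L]}; |τ_Q| = 5.

Equivalence classes: [I=J], [K], [L].
Quotient map π: X → X/∼ sends I ↦ [I=J], J ↦ [I=J], K ↦ [K], L ↦ [L].
For each subset V ⊆ X/∼, compute π^{-1}(V) ⊆ X and check whether π^{-1}(V) ∈ τ. V is open in τ_Q iff π^{-1}(V) ∈ τ.
  V = {}: π^{-1}(V) = ∅ ∈ τ ✓.
  V = {[I=J]}: π^{-1}(V) = {I, J} ∉ τ ✗.
  V = {[K]}: π^{-1}(V) = {K} ∉ τ ✗.
  V = {[I=J], [K]}: π^{-1}(V) = {I, J, K} ∉ τ ✗.
  V = {[L]}: π^{-1}(V) = {L} ∈ τ ✓.
  V = {[I=J], [L]}: π^{-1}(V) = {I, J, L} ∈ τ ✓.
  V = {[K], [L]}: π^{-1}(V) = {K, L} ∈ τ ✓.
  V = {[I=J], [K], [L]}: π^{-1}(V) = {I, J, K, L} ∈ τ ✓.
Open sets in the quotient: τ_Q = {{}, {[L]}, {[I=J], [L]}, {[K], [L]}, {[I=J], [K], [L]}} (5 elements).


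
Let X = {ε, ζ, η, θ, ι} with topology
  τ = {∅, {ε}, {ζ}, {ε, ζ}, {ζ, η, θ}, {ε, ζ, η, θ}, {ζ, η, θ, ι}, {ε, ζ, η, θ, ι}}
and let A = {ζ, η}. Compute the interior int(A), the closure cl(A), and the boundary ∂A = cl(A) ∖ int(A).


int(A) = {ζ}, cl(A) = {ζ, η, θ, ι}, ∂A = {η, θ, ι}.

Closed sets in (X, τ) are complements of opens:
  closed(X, τ) = {∅, {ε}, {ι}, {ε, ι}, {η, θ, ι}, {ε, η, θ, ι}, {ζ, η, θ, ι}, {ε, ζ, η, θ, ι}}.
int(A) = ⋃ {U ∈ τ : U ⊆ A}. Opens contained in A: ∅, {ζ}.
Taking the union of these: int(A) = {ζ}.
cl(A) = ⋂ {C closed : A ⊆ C}. Closed sets containing A: {ζ, η, θ, ι}, {ε, ζ, η, θ, ι}.
Intersecting these: cl(A) = {ζ, η, θ, ι}.
∂A = cl(A) ∖ int(A) = {ζ, η, θ, ι} ∖ {ζ} = {η, θ, ι}.


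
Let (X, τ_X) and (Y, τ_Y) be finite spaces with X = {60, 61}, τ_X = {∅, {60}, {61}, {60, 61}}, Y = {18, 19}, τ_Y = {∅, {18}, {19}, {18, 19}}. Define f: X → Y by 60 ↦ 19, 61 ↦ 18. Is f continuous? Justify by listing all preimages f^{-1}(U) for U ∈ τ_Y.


f IS continuous.

Compute f^{-1}(U) for each U ∈ τ_Y:
  U = ∅: f^{-1}(U) = ∅ ∈ τ_X ✓.
  U = {18}: f^{-1}(U) = {61} ∈ τ_X ✓.
  U = {19}: f^{-1}(U) = {60} ∈ τ_X ✓.
  U = {18, 19}: f^{-1}(U) = {60, 61} ∈ τ_X ✓.
Every preimage lies in τ_X, so f IS continuous.


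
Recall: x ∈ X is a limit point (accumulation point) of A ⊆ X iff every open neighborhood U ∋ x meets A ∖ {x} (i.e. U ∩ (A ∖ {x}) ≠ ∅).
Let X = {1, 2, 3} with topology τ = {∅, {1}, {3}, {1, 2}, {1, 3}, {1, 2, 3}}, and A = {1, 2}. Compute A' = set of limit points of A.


A' = {2}

For each x ∈ X, list the open sets U ∈ τ with x ∈ U, then check whether U ∩ (A ∖ {x}) ≠ ∅ for every such U.
  x = 1: open {1} ∋ x has {1} ∩ (A ∖ {1}) = ∅, so x is NOT a limit point.
  x = 2: opens ∋ x are {1, 2}, {1, 2, 3}; each meets A ∖ {2}, so x IS a limit point.
  x = 3: open {3} ∋ x has {3} ∩ (A ∖ {3}) = ∅, so x is NOT a limit point.
Collecting: A' = {2}.


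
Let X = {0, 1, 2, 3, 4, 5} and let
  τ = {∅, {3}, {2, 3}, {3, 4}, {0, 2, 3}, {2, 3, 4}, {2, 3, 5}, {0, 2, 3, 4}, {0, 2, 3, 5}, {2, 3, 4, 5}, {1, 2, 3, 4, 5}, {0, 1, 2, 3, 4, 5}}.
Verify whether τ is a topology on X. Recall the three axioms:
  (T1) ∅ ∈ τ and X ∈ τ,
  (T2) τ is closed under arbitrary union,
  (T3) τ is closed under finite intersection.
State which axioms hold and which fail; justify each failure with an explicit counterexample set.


τ is NOT a topology on X.

Axiom (T1): ∅ ∈ τ? Yes; X ∈ τ? Yes.
Axiom (T2/T3): check pairwise unions and intersections of members of τ.
Counterexample for (T2): {3, 4} ∪ {0, 2, 3, 5} = {0, 2, 3, 4, 5} ∉ τ. Therefore τ is NOT a topology.


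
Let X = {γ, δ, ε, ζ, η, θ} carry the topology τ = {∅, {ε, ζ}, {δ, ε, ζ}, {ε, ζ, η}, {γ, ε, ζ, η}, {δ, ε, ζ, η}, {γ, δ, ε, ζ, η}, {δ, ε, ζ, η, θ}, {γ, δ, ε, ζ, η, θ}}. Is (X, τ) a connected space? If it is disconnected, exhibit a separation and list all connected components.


(X, τ) is connected.

Find clopen sets (U ∈ τ with X ∖ U ∈ τ):
  U = ∅, X ∖ U = {γ, δ, ε, ζ, η, θ} — both open, so U is clopen.
  U = {γ, δ, ε, ζ, η, θ}, X ∖ U = ∅ — both open, so U is clopen.
Only trivial clopens (∅ and X) exist, so (X, τ) is connected.
Compute connected components by grouping points that agree on all clopens:
  component: {γ, δ, ε, ζ, η, θ}
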